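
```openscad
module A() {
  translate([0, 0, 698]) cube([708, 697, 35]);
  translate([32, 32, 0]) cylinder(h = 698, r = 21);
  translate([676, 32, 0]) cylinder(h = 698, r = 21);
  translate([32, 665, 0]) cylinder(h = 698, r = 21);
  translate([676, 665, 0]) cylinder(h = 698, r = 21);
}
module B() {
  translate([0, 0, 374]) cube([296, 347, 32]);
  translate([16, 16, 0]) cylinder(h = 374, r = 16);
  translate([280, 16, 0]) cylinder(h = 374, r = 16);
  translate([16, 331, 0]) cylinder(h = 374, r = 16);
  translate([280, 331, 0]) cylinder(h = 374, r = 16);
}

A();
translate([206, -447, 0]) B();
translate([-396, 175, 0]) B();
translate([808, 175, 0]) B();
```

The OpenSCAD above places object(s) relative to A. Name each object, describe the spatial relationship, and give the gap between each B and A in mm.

Each stool's nearest face is 100 mm from the table's bounding box.

A is a table. B is a stool. Three stools sit around the table at the −y, −x, +x sides. The gap between each stool and the table is 100 mm.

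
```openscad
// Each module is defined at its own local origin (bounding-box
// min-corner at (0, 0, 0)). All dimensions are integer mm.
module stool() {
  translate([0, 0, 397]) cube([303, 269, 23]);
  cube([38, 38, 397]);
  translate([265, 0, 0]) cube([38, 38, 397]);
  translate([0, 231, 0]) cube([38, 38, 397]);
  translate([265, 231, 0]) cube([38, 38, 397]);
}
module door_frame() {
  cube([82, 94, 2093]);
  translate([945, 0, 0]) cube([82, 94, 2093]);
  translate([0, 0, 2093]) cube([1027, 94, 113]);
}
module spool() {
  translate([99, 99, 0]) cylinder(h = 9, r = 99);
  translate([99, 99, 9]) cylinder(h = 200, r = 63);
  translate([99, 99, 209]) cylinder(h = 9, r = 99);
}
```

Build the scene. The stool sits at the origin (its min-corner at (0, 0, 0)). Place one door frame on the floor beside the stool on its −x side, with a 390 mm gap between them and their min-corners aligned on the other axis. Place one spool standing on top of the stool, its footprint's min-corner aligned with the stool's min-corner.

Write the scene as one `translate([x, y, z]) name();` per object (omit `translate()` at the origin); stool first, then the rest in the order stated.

stool();
translate([-1417, 0, 0]) door_frame();
translate([0, 0, 420]) spool();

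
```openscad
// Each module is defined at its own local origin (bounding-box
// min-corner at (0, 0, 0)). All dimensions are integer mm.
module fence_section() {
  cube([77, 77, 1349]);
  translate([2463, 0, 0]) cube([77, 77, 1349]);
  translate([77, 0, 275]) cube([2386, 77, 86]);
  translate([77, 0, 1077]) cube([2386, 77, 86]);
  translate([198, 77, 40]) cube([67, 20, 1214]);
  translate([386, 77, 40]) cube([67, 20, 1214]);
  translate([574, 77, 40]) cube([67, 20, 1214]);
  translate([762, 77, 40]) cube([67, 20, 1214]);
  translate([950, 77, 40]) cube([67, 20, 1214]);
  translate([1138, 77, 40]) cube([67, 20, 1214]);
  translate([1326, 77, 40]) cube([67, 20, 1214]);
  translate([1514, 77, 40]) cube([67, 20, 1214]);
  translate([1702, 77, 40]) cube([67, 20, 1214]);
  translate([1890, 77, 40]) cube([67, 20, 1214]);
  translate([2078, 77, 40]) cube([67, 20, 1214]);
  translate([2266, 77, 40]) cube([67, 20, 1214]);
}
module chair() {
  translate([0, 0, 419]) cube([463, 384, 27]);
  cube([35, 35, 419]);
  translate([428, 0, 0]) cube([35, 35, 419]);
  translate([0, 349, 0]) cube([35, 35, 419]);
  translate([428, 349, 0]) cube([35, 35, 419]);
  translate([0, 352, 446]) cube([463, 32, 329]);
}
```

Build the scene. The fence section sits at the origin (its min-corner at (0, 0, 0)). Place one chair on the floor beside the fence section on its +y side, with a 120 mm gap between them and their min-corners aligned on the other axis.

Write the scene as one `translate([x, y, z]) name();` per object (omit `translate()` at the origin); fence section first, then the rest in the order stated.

fence_section();
translate([0, 217, 0]) chair();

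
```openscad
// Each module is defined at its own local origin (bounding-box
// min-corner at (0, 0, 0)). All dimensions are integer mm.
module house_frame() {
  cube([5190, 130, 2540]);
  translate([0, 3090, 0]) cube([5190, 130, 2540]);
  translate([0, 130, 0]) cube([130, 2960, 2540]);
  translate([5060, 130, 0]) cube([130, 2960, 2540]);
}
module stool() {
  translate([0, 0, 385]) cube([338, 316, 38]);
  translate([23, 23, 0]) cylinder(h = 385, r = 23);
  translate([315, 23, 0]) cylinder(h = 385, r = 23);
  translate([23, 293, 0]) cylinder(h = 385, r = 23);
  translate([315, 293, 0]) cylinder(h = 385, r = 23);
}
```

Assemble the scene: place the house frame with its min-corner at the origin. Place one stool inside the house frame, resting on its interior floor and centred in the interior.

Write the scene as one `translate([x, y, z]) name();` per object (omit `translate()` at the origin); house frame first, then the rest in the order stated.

house_frame();
translate([2426, 1452, 0]) stool();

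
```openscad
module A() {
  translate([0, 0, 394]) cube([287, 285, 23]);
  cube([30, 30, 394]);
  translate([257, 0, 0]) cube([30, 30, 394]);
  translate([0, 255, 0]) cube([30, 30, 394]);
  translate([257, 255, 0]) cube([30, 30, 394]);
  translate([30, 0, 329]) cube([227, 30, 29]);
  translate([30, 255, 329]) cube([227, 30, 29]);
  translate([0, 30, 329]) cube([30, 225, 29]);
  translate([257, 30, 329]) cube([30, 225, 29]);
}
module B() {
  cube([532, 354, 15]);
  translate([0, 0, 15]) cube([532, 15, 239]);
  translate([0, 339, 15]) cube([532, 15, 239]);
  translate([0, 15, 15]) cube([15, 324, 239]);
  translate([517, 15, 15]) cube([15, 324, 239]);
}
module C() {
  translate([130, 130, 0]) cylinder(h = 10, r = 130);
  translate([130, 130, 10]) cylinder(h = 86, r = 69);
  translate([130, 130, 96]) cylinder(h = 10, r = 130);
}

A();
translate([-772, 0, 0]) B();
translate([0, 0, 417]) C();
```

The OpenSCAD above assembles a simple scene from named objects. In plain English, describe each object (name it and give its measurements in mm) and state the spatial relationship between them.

A is a four-legged stool. The seat is a 287×285×23 mm slab whose top surface is at z = 417 mm; four square legs, each 30×30 mm in cross-section, run from the floor (z = 0) to the underside of the seat, each flush with a corner of the seat. Four stretchers, 30 mm wide and 29 mm tall, connect adjacent legs with their undersides at z = 329 mm, each running between the inner faces of the legs it joins and aligned with the legs' outer faces on the other axis.

B is an open-topped rectangular box: outside dimensions 532×354×254 mm, with a uniform wall and base thickness of 15 mm. The base is a full 532×354 slab on the floor; four walls sit on top of the base. The front and back walls (the −y and +y sides) span the full width; the two side walls fit between them.

C is a spool: two coaxial disc flanges of radius 130 mm and thickness 10 mm, joined by a core cylinder of radius 69 mm and height 86 mm. The lower flange rests on z = 0 and the three cylinders share a vertical axis.

The open box is on the floor beside the stool on its −x side. The spool is on top of the stool.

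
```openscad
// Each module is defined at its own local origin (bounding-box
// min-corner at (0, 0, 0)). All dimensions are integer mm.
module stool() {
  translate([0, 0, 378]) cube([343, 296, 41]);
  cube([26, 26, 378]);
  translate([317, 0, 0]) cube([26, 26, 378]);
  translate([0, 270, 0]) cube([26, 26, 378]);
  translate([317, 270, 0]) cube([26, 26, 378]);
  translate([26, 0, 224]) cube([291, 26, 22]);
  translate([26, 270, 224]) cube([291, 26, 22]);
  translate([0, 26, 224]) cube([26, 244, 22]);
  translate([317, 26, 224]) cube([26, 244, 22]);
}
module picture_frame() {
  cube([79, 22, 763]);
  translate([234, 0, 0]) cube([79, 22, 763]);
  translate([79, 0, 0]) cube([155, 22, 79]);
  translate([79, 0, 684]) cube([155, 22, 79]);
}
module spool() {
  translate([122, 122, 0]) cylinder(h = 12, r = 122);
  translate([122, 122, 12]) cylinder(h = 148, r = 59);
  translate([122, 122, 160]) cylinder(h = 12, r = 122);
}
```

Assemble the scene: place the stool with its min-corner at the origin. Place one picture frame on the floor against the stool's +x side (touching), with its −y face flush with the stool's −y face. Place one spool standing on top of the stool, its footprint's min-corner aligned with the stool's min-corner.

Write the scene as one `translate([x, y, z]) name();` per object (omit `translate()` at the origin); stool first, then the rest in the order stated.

stool();
translate([343, 0, 0]) picture_frame();
translate([0, 0, 419]) spool();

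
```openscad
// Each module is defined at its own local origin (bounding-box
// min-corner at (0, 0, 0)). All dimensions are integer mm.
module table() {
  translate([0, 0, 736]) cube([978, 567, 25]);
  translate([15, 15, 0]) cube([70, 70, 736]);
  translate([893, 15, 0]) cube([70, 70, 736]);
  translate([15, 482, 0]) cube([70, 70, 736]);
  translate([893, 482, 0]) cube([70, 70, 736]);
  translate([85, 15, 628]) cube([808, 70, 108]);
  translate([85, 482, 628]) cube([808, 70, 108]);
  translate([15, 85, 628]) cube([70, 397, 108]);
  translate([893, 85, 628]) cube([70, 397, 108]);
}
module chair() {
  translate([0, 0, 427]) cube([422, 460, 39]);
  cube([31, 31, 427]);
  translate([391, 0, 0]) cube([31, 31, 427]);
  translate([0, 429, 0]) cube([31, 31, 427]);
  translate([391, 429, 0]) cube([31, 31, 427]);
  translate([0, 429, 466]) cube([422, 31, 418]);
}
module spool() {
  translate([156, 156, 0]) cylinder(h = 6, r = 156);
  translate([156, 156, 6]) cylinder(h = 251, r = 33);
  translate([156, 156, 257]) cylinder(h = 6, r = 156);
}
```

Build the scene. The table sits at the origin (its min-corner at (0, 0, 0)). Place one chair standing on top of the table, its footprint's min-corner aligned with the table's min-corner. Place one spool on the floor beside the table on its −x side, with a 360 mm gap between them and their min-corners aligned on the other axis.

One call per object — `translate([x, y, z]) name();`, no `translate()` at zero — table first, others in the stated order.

table();
translate([0, 0, 761]) chair();
translate([-672, 0, 0]) spool();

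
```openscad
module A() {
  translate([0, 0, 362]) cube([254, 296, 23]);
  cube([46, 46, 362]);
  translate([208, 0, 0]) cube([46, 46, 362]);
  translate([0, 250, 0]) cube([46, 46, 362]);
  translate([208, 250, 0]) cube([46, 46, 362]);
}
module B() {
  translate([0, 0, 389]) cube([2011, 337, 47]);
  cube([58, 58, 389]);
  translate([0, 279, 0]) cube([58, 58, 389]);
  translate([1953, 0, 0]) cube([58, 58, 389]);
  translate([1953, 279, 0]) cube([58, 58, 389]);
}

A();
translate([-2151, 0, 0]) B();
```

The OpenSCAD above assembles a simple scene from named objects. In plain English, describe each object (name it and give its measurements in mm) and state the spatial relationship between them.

A is a four-legged stool. The seat is a 254×296×23 mm slab whose top surface is at z = 385 mm; four square legs, each 46×46 mm in cross-section, run from the floor (z = 0) to the underside of the seat, each flush with a corner of the seat.

B is a bench: a 2011×337 mm seat slab, 47 mm thick, top at z = 436 mm, on four 58×58 mm square legs flush with the seat corners and standing on z = 0.

The bench is on the floor beside the stool on its −x side.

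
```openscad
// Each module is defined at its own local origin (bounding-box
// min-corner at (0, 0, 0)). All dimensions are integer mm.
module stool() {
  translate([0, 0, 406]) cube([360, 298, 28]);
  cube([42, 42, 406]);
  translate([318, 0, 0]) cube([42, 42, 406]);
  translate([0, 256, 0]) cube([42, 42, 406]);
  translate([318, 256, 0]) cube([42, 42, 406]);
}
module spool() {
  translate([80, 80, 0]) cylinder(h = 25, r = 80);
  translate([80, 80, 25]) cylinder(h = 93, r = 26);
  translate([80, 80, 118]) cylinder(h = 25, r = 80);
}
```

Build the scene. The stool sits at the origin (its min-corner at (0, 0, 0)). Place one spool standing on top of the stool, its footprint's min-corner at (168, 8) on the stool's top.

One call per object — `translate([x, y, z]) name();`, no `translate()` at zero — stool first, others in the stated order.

stool();
translate([168, 8, 434]) spool();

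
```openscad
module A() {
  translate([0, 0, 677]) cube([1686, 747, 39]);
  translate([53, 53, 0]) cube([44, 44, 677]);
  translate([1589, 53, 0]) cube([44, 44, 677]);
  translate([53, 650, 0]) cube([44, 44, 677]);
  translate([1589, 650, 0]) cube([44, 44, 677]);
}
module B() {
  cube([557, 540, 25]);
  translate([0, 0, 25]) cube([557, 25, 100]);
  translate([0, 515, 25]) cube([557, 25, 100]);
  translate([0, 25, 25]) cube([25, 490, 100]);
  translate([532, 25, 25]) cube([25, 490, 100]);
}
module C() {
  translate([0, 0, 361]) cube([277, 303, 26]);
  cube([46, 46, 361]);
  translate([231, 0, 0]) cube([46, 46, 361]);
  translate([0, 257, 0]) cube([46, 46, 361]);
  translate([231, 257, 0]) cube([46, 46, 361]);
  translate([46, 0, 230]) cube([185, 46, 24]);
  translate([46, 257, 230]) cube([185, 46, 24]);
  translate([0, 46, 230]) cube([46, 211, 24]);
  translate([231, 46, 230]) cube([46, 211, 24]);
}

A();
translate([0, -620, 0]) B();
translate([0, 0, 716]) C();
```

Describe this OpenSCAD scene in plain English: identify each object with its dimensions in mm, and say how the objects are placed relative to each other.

A is a table: top 1686 mm (x) × 747 mm (y), 39 mm thick, upper face at z = 716 mm, on four 44×44 mm square legs, each inset 53 mm from the nearest pair of top edges, running from z = 0 to the bottom of the top.

B is an open-topped rectangular box: outside dimensions 557×540×125 mm, with a uniform wall and base thickness of 25 mm. The base is a full 557×540 slab on the floor; four walls sit on top of the base. The front and back walls (the −y and +y sides) span the full width; the two side walls fit between them.

C is a four-legged stool. The seat is a 277×303×26 mm slab whose top surface is at z = 387 mm; four square legs, each 46×46 mm in cross-section, run from the floor (z = 0) to the underside of the seat, each flush with a corner of the seat. Four stretchers, 46 mm wide and 24 mm tall, connect adjacent legs with their undersides at z = 230 mm, each running between the inner faces of the legs it joins and aligned with the legs' outer faces on the other axis.

The open box is on the floor beside the table on its −y side. The stool is on top of the table.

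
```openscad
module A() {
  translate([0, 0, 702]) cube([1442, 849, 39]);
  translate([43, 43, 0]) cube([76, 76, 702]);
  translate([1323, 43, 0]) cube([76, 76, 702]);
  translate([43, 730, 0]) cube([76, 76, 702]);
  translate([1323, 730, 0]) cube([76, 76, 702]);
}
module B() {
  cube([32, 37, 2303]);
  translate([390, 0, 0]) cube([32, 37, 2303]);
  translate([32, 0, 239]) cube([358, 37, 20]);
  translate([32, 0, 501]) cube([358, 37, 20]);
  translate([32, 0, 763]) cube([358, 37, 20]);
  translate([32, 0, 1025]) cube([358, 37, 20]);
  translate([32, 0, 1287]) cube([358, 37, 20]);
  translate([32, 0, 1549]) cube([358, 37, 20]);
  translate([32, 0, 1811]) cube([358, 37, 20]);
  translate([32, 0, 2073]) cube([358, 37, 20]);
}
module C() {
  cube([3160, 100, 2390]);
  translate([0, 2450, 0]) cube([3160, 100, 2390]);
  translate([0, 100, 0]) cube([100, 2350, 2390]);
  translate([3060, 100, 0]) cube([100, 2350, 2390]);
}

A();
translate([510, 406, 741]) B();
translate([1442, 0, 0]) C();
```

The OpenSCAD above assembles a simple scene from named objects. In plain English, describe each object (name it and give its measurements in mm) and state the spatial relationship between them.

A is a table with a 1442×849 mm rectangular top, 39 mm thick, top surface at z = 741 mm, supported by four 76×76 mm square legs, each inset 43 mm from the nearest pair of top edges, running from the floor.

B is a straight ladder. Two 32×37 mm vertical rails, 2303 mm tall, stand 422 mm apart (outside-to-outside) with their front faces coplanar on the −y side. 8 rungs, each 37 mm deep and 20 mm tall, span between the inner faces of the rails, front faces flush with the rails. The lowest rung's underside is at z = 239 mm and rungs are spaced 262 mm apart (underside to underside).

C is a box-shaped house frame (walls only): outside footprint 3160×2550 mm, wall height 2390 mm, wall thickness 100 mm. The two y-facing walls run the full x-width; the two x-facing walls fit between the inner faces of the y-facing walls.

The ladder is on top of the table, centred. The house frame is against the table's +x side, with their −y faces flush.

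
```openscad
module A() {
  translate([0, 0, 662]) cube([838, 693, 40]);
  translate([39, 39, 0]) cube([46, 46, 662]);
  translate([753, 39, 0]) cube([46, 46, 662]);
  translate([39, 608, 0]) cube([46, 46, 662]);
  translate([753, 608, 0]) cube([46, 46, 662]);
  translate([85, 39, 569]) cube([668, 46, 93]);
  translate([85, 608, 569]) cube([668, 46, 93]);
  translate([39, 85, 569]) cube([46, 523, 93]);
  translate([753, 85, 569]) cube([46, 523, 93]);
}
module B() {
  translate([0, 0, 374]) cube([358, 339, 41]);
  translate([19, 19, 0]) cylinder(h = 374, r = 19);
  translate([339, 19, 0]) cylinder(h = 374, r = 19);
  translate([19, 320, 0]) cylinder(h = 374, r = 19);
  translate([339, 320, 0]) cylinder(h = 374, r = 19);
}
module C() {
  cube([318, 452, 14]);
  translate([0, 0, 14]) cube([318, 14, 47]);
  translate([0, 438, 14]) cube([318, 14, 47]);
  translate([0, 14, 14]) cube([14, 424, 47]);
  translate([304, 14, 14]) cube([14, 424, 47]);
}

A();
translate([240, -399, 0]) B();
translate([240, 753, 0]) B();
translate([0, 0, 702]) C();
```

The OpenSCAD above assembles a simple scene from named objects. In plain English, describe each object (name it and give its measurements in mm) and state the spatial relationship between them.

A is a table with a 838×693 mm rectangular top, 40 mm thick, top surface at z = 702 mm, supported by four 46×46 mm square legs, each inset 39 mm from the nearest pair of top edges, running from the floor. Four apron rails, 46 mm thick and 93 mm tall, run between adjacent legs with their top edges flush with the underside of the top and their outer faces flush with the legs' outer faces.

B is a four-legged stool. The seat is a 358×339×41 mm slab whose top surface is at z = 415 mm; four round legs, each 38 mm in diameter, run from the floor (z = 0) to the underside of the seat, each leg's axis is inset half a diameter from the nearest pair of seat edges (so the leg's bounding box is flush with the corner).

C is an open storage box with external size 318×452×61 mm and wall thickness 14 mm (the base is also 14 mm thick). The base covers the whole footprint; the four walls stand on the base, with the y-facing walls full-width and the x-facing walls fitting between their inner faces.

Two stools sit around the table at the −y, +y sides. The open box is on top of the table.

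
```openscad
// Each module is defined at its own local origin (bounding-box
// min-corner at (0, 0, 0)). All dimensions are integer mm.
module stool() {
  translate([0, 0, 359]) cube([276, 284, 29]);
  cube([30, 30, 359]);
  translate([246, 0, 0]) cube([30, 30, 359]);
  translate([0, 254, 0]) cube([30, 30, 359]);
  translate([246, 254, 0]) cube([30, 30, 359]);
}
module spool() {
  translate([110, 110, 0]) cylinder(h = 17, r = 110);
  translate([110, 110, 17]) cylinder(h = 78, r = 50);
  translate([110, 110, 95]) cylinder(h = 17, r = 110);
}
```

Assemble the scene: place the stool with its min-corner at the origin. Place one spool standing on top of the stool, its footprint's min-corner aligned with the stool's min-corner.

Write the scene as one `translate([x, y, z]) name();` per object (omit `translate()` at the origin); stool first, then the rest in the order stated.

stool();
translate([0, 0, 388]) spool();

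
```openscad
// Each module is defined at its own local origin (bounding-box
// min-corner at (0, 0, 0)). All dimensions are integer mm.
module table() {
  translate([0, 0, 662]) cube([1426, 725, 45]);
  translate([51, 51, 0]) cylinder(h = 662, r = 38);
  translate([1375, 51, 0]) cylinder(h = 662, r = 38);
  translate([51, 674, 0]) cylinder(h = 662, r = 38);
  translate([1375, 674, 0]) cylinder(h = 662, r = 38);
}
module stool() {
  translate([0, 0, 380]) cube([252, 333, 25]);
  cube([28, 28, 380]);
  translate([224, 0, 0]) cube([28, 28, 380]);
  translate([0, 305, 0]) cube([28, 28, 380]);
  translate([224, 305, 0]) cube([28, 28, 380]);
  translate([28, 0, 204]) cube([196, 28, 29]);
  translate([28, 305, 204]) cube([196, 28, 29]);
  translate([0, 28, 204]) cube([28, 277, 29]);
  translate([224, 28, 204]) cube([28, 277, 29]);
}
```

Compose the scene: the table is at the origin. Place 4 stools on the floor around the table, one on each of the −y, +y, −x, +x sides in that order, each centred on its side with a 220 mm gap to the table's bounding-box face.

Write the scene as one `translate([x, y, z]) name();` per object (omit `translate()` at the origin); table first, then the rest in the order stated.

table();
translate([587, -553, 0]) stool();
translate([587, 945, 0]) stool();
translate([-472, 196, 0]) stool();
translate([1646, 196, 0]) stool();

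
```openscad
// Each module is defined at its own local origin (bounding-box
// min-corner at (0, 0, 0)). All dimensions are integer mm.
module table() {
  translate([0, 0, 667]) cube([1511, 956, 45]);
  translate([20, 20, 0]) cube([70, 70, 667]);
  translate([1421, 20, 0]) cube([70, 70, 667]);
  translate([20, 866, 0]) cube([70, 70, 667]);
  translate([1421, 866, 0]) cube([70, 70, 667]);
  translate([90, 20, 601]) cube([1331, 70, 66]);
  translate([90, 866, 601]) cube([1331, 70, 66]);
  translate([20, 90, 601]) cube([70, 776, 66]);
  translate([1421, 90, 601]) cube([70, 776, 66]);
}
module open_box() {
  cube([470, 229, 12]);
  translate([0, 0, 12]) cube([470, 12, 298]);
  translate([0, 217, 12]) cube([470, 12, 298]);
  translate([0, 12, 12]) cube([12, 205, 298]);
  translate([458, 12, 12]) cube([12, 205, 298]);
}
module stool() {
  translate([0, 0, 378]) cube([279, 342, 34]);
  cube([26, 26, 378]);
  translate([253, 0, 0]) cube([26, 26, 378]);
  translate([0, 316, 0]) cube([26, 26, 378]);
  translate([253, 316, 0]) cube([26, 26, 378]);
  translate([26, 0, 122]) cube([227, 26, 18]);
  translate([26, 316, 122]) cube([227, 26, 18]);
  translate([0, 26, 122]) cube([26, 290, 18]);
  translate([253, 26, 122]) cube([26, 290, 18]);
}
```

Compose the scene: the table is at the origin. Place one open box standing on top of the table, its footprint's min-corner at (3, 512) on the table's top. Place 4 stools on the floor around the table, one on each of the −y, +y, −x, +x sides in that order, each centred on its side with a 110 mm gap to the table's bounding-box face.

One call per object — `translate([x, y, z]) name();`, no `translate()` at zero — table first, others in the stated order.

table();
translate([3, 512, 712]) open_box();
translate([616, -452, 0]) stool();
translate([616, 1066, 0]) stool();
translate([-389, 307, 0]) stool();
translate([1621, 307, 0]) stool();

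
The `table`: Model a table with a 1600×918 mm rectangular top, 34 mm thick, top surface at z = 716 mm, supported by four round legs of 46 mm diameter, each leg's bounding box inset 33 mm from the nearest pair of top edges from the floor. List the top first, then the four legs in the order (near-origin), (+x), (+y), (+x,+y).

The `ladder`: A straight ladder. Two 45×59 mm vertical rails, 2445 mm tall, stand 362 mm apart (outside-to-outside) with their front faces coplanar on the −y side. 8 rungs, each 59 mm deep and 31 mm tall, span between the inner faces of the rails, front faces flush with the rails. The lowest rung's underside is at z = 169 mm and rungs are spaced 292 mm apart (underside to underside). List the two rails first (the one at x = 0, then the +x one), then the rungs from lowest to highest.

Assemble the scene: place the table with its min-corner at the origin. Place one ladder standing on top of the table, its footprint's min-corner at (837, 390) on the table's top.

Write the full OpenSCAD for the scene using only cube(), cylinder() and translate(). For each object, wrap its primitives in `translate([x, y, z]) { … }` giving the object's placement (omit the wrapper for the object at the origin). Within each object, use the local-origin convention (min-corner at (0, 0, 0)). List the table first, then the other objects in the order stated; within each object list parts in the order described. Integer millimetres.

translate([0, 0, 682]) cube([1600, 918, 34]);
translate([56, 56, 0]) cylinder(h = 682, r = 23);
translate([1544, 56, 0]) cylinder(h = 682, r = 23);
translate([56, 862, 0]) cylinder(h = 682, r = 23);
translate([1544, 862, 0]) cylinder(h = 682, r = 23);
translate([837, 390, 716]) {
  cube([45, 59, 2445]);
  translate([317, 0, 0]) cube([45, 59, 2445]);
  translate([45, 0, 169]) cube([272, 59, 31]);
  translate([45, 0, 461]) cube([272, 59, 31]);
  translate([45, 0, 753]) cube([272, 59, 31]);
  translate([45, 0, 1045]) cube([272, 59, 31]);
  translate([45, 0, 1337]) cube([272, 59, 31]);
  translate([45, 0, 1629]) cube([272, 59, 31]);
  translate([45, 0, 1921]) cube([272, 59, 31]);
  translate([45, 0, 2213]) cube([272, 59, 31]);
}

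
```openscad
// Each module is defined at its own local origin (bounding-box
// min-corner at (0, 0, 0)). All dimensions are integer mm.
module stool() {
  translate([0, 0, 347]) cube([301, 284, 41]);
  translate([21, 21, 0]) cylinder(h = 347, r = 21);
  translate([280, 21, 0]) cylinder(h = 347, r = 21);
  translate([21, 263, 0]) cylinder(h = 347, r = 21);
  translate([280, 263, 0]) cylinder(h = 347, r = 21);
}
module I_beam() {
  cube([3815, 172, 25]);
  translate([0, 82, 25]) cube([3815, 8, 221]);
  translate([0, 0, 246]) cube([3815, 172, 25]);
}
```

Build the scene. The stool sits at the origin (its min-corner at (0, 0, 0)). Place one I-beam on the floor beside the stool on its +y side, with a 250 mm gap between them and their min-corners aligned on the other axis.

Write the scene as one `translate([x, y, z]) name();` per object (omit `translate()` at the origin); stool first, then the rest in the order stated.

stool();
translate([0, 534, 0]) I_beam();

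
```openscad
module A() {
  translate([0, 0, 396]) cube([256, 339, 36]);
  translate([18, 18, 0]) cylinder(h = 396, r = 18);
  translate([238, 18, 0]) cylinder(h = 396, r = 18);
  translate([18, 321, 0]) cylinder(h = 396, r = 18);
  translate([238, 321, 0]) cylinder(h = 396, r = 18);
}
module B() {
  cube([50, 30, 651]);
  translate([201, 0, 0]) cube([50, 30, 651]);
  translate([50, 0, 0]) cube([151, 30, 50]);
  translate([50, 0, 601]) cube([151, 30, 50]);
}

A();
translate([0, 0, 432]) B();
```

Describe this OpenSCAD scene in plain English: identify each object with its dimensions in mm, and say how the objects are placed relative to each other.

A is a four-legged stool. The seat is a 256×339×36 mm slab whose top surface is at z = 432 mm; four round legs, each 36 mm in diameter, run from the floor (z = 0) to the underside of the seat, each leg's axis is inset half a diameter from the nearest pair of seat edges (so the leg's bounding box is flush with the corner).

B is a rectangular picture frame lying in the x–z plane (depth along y). The opening is 151 mm wide (x) by 551 mm tall (z), surrounded by a border 50 mm wide on all four sides. The frame is 30 mm deep and is made of two full-height vertical stiles with two horizontal rails fitted between them.

The picture frame is on top of the stool.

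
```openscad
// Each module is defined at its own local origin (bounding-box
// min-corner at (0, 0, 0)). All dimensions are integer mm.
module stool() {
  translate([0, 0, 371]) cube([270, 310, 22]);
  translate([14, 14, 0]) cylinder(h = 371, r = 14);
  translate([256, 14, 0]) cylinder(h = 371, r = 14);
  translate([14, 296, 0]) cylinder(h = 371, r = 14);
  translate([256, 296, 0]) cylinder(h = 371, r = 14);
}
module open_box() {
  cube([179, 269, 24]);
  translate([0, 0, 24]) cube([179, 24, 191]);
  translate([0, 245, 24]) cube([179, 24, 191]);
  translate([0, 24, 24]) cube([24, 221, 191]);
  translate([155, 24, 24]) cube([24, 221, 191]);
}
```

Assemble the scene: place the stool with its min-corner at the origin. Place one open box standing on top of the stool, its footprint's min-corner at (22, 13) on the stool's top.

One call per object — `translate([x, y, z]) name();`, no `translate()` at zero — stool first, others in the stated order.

stool();
translate([22, 13, 393]) open_box();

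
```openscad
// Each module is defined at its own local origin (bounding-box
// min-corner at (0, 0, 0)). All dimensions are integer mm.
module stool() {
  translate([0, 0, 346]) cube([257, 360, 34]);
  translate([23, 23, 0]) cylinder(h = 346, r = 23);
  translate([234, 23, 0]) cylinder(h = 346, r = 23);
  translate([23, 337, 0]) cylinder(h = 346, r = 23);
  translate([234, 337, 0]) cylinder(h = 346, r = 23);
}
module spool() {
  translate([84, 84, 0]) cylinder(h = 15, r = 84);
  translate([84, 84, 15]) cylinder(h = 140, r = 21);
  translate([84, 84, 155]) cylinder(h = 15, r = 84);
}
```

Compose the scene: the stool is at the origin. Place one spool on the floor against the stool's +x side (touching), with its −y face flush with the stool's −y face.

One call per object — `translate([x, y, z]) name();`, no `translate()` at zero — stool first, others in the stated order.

stool();
translate([257, 0, 0]) spool();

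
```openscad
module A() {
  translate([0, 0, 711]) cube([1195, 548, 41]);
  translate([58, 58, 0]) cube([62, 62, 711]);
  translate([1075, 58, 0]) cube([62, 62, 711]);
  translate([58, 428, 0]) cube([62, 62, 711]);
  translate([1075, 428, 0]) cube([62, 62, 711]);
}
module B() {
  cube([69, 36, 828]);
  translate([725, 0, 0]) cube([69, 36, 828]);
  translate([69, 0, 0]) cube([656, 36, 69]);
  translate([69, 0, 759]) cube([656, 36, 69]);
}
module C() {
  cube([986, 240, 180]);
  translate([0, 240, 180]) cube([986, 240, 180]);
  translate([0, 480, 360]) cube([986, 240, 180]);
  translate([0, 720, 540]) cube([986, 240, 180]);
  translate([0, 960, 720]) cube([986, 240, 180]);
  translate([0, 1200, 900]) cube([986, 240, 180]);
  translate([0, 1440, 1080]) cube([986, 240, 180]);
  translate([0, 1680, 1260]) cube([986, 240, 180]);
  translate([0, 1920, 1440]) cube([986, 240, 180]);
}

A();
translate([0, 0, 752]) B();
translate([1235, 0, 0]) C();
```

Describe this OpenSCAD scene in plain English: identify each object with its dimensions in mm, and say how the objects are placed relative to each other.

A is a rectangular dining table. The top is 1195×548×41 mm with its upper surface at z = 752 mm. It stands on four 62×62 mm square legs, each inset 58 mm from the nearest pair of top edges, running from the floor to the underside of the top.

B is a rectangular picture frame lying in the x–z plane (depth along y). The opening is 656 mm wide (x) by 690 mm tall (z), surrounded by a border 69 mm wide on all four sides. The frame is 36 mm deep and is made of two full-height vertical stiles with two horizontal rails fitted between them.

C is a run of 9 identical solid stair steps. Each tread is 986×240 mm and each step block is 180 mm high. Step 1 rests on the floor; step k is offset from step 1 by (k−1)×240 mm in y and (k−1)×180 mm in z.

The picture frame is on top of the table. The staircase is on the floor beside the table on its +x side.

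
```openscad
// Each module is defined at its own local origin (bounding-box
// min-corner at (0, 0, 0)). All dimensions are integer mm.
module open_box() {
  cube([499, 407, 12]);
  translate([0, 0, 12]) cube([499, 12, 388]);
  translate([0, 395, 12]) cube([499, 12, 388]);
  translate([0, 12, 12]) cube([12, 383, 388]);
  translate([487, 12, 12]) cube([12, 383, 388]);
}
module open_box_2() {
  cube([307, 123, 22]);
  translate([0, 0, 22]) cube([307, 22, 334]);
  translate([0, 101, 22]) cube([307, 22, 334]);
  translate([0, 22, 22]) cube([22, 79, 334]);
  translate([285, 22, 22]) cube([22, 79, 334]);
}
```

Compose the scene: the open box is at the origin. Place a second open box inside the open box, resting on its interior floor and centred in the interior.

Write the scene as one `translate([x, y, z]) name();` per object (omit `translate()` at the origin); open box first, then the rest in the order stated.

open_box();
translate([96, 142, 12]) open_box_2();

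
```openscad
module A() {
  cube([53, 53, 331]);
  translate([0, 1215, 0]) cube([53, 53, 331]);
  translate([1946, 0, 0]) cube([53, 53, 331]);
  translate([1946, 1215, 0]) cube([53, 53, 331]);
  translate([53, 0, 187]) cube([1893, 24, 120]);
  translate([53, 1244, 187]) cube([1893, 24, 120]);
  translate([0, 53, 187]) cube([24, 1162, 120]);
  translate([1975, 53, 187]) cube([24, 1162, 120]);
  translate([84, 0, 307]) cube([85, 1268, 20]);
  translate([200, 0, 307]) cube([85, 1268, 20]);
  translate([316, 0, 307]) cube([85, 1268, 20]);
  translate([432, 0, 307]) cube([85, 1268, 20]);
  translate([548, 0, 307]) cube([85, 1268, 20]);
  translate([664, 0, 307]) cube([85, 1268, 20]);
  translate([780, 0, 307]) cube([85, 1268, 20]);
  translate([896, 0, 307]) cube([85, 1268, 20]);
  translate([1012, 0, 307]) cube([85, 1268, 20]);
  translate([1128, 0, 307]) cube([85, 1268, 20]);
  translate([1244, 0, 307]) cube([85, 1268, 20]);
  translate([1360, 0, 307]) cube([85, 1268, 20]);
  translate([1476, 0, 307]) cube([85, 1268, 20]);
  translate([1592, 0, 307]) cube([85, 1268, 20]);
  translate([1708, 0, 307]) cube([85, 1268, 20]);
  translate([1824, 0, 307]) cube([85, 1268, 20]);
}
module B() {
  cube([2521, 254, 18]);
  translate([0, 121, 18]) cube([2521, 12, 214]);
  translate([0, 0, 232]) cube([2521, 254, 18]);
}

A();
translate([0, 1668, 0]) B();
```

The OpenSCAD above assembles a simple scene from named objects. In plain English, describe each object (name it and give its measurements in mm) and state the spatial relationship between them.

A is a bed frame 1999 mm long (x) by 1268 mm wide (y). Four 53×53 mm corner posts, 331 mm tall, at the corners of the footprint. Four rails of 24 mm thickness and 120 mm height run between adjacent posts with their undersides at z = 187 mm, their outer faces flush with the outside of the frame (the two x-running rails run between the posts' inner faces; the two y-running rails run between the posts' inner faces). 16 slats, each 85 mm wide (x) and 20 mm thick, lie across the top of the two x-running rails, running the full 1268 mm width of the frame in y; the slats are evenly spaced along x between the inner faces of the end posts with equal gaps (rounded down to the nearest mm) at the −x end and between each pair — any rounding remainder accumulates at the +x end.

B is an I-beam lying along x, 2521 mm long. Overall section height 250 mm. Two flanges 254 mm wide (y) and 18 mm thick, one on the floor and one at the top; a web 12 mm thick runs between them, centred on the flange width.

The I-beam is on the floor beside the bed frame on its +y side.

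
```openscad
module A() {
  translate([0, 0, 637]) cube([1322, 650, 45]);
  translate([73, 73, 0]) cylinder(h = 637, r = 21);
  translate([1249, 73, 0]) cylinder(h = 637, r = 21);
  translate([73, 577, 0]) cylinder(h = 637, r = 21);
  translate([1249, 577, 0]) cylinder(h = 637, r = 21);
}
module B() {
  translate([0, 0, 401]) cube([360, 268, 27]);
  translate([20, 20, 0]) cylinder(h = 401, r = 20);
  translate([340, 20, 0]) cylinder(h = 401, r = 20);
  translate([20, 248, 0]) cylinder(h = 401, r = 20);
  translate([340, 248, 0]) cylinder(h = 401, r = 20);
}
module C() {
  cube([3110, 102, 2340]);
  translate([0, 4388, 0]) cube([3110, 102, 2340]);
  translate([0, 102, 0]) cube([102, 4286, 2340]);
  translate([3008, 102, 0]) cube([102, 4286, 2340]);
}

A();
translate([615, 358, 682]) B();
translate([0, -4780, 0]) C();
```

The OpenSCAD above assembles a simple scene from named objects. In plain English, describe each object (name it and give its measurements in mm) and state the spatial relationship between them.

A is a table: top 1322 mm (x) × 650 mm (y), 45 mm thick, upper face at z = 682 mm, on four round legs of 42 mm diameter, each leg's bounding box inset 52 mm from the nearest pair of top edges, running from z = 0 to the bottom of the top.

B is a four-legged stool. The seat is a 360×268×27 mm slab whose top surface is at z = 428 mm; four round legs, each 40 mm in diameter, run from the floor (z = 0) to the underside of the seat, each leg's axis is inset half a diameter from the nearest pair of seat edges (so the leg's bounding box is flush with the corner).

C is a box-shaped house frame (walls only): outside footprint 3110×4490 mm, wall height 2340 mm, wall thickness 102 mm. The two y-facing walls run the full x-width; the two x-facing walls fit between the inner faces of the y-facing walls.

The stool is on top of the table. The house frame is on the floor beside the table on its −y side.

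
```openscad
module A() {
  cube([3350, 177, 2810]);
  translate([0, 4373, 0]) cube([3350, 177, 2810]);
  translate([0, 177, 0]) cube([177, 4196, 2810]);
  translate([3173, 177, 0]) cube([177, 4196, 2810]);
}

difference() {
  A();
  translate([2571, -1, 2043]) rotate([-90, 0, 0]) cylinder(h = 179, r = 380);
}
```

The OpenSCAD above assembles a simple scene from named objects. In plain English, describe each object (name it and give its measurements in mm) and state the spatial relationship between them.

A is a box-shaped house frame (walls only): outside footprint 3350×4550 mm, wall height 2810 mm, wall thickness 177 mm. The two y-facing walls run the full x-width; the two x-facing walls fit between the inner faces of the y-facing walls.

The house frame has a circular hole of radius 380 mm through its front wall, centred at (x = 2571, z = 2043).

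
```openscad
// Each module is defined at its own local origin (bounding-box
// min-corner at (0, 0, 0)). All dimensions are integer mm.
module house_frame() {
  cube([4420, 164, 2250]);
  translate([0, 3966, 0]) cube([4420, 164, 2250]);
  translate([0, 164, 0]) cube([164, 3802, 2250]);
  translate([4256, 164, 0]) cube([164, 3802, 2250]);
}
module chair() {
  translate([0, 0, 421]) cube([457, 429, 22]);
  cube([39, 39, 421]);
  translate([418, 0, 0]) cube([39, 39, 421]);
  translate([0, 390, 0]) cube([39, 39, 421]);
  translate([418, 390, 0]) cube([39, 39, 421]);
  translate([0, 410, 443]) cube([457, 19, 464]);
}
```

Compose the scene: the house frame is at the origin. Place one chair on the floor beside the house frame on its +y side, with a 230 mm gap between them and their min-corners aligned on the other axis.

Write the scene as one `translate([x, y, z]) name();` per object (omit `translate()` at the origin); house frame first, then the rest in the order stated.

house_frame();
translate([0, 4360, 0]) chair();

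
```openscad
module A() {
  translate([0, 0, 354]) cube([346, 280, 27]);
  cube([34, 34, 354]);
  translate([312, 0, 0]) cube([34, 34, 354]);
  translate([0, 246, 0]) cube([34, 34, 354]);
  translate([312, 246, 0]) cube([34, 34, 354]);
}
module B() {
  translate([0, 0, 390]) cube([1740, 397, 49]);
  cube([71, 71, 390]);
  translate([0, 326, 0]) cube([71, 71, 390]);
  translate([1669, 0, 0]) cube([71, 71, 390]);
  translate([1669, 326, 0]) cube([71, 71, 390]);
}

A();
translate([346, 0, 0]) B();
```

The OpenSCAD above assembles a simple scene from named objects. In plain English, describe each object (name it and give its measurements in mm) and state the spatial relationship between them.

A is a four-legged stool. The seat is a 346×280×27 mm slab whose top surface is at z = 381 mm; four square legs, each 34×34 mm in cross-section, run from the floor (z = 0) to the underside of the seat, each flush with a corner of the seat.

B is a long wooden bench with a 1740 mm (x) × 397 mm (y) seat, 49 mm thick, its top surface 439 mm above the floor. Four 71 mm square legs at the seat corners, flush with the edges, run from z = 0 to the seat underside.

The bench is against the stool's +x side, with their −y faces flush.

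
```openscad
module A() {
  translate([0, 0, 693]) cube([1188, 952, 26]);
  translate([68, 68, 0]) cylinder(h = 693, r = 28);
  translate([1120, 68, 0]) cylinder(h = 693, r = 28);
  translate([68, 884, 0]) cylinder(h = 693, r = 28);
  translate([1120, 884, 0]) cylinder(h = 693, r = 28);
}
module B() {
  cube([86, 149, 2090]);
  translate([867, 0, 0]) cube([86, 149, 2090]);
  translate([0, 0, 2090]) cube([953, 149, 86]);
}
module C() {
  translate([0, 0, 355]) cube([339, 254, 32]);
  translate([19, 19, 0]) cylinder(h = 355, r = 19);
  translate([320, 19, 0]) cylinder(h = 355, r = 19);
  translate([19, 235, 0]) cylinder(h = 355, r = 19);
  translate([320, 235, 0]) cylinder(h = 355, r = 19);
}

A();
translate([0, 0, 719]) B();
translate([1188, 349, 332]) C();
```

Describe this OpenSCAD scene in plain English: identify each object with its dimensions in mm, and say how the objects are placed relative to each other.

A is a rectangular dining table. The top is 1188×952×26 mm with its upper surface at z = 719 mm. It stands on four round legs of 56 mm diameter, each leg's bounding box inset 40 mm from the nearest pair of top edges, running from the floor to the underside of the top.

B is a door frame. The clear opening is 781 mm wide and 2090 mm high. Two 86 mm wide jambs, 149 mm deep, stand either side of the opening from the floor to the top of the opening. A 86 mm thick head sits across the top of both jambs, spanning the full outside width of the frame.

C is a four-legged stool. The seat is 339×254 mm, 32 mm thick, top at z = 387 mm. It stands on four round legs, each 38 mm in diameter, from z = 0 to the seat underside, each leg's axis is inset half a diameter from the nearest pair of seat edges (so the leg's bounding box is flush with the corner).

The door frame is on top of the table. The stool is beside the table with their tops flush at z = 719.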